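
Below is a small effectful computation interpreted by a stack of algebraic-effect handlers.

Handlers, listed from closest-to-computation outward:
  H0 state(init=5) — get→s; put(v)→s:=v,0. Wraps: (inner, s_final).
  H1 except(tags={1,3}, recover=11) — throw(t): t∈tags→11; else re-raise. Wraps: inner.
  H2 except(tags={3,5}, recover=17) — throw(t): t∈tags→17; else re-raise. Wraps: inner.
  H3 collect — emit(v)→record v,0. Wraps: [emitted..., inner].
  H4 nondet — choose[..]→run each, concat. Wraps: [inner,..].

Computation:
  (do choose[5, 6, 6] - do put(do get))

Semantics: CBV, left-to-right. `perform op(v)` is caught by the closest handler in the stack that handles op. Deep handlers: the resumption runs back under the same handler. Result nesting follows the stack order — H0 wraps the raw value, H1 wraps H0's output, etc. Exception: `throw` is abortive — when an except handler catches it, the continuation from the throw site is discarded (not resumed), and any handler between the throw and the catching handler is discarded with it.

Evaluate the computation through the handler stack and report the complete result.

Working:
choose[5, 6, 6] @ H4
  branch[0] choose=5:
    get @ H0 ⇒ 5
    put(5) @ H0 ⇒ s:=5
    H0 returns (5, 5)
    H1 returns (5, 5)
    H2 returns (5, 5)
    H3 returns [(5, 5)]
    H4 returns [[(5, 5)]]
  branch[1] choose=6:
    get @ H0 ⇒ 5
    put(5) @ H0 ⇒ s:=5
    H0 returns (6, 5)
    H1 returns (6, 5)
    H2 returns (6, 5)
    H3 returns [(6, 5)]
    H4 returns [[(6, 5)]]
  branch[2] choose=6:
    get @ H0 ⇒ 5
    put(5) @ H0 ⇒ s:=5
    H0 returns (6, 5)
    H1 returns (6, 5)
    H2 returns (6, 5)
    H3 returns [(6, 5)]
    H4 returns [[(6, 5)]]
= [[(5, 5)], [(6, 5)], [(6, 5)]]

Answer: [[(5, 5)], [(6, 5)], [(6, 5)]]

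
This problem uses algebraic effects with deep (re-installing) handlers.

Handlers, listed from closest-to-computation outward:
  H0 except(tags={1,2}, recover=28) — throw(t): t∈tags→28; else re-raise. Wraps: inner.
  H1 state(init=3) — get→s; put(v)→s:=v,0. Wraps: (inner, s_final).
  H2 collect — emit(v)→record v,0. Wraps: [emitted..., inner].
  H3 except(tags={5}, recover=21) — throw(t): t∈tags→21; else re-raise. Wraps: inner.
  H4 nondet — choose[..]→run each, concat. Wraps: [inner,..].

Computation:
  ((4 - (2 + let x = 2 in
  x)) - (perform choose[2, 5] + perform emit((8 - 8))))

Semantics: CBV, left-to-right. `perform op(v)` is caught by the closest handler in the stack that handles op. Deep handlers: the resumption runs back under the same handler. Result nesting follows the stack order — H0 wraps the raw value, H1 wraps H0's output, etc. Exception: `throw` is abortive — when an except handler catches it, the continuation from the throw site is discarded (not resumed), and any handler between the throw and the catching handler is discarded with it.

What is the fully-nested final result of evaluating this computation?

Working:
choose[2, 5] @ H4
  branch[0] choose=2:
    emit(0) @ H2 ⇒ out+=0
    H0 returns -2
    H1 returns (-2, 3)
    H2 returns [0, (-2, 3)]
    H3 returns [0, (-2, 3)]
    H4 returns [[0, (-2, 3)]]
  branch[1] choose=5:
    emit(0) @ H2 ⇒ out+=0
    H0 returns -5
    H1 returns (-5, 3)
    H2 returns [0, (-5, 3)]
    H3 returns [0, (-5, 3)]
    H4 returns [[0, (-5, 3)]]
= [[0, (-2, 3)], [0, (-5, 3)]]

Answer: [[0, (-2, 3)], [0, (-5, 3)]]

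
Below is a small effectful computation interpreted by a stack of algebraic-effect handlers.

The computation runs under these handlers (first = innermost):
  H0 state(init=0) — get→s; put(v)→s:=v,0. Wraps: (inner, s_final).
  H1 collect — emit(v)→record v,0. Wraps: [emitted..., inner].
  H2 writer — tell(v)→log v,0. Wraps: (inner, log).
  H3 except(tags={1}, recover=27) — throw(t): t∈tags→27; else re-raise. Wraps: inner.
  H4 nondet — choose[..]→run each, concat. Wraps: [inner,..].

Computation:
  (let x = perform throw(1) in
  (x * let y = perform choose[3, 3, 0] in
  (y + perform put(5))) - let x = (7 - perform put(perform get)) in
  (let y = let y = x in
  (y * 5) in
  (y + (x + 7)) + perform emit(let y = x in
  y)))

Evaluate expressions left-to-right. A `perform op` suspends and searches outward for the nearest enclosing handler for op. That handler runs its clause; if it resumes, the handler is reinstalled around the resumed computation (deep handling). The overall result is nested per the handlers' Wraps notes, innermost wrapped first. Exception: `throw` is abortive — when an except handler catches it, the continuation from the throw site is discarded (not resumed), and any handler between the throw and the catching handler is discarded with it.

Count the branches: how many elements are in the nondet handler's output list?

Step-by-step:
throw(1) @ H3 caught ⇒ 27
H4 returns [27]
= [27]

Answer: 1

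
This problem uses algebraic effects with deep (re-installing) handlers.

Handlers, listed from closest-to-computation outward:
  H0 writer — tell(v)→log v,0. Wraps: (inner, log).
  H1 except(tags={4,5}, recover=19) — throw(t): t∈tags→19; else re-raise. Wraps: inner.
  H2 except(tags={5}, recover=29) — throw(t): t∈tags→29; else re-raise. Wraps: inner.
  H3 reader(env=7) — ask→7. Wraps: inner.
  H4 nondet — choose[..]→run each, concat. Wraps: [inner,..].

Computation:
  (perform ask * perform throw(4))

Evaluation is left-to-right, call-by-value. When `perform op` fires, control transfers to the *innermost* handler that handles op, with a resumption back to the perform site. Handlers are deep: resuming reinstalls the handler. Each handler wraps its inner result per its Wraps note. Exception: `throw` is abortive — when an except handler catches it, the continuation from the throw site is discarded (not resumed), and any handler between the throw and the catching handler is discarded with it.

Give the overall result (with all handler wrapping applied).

Answer: [19]

Step-by-step:
ask @ H3 ⇒ 7
throw(4) @ H1 caught ⇒ 19
H2 returns 19
H3 returns 19
H4 returns [19]
= [19]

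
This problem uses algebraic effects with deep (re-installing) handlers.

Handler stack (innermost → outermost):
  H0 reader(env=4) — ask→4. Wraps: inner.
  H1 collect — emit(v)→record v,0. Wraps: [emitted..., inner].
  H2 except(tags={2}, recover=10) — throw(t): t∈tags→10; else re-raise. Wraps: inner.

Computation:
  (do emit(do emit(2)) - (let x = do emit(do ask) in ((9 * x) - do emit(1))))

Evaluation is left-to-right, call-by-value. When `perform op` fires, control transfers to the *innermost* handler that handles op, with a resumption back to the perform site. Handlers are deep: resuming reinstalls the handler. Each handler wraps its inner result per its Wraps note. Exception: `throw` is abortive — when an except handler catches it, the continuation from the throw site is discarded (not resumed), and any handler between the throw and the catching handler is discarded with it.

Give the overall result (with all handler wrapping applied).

Answer: [2, 0, 4, 1, 0]

Step-by-step:
emit(2) @ H1 ⇒ out+=2
emit(0) @ H1 ⇒ out+=0
ask @ H0 ⇒ 4
emit(4) @ H1 ⇒ out+=4
emit(1) @ H1 ⇒ out+=1
H0 returns 0
H1 returns [2, 0, 4, 1, 0]
H2 returns [2, 0, 4, 1, 0]
= [2, 0, 4, 1, 0]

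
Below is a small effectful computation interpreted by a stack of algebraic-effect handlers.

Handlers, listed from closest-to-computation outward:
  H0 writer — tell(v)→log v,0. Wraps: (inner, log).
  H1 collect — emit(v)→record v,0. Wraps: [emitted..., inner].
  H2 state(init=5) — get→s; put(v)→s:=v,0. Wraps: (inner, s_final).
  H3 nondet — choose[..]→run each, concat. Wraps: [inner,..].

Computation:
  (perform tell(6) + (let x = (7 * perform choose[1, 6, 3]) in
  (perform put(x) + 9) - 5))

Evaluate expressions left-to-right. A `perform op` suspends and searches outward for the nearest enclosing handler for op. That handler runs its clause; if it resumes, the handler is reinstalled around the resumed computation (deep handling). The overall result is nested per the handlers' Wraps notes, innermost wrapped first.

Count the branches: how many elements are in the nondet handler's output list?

Answer: 3

Working:
tell(6) @ H0 ⇒ log+=6
choose[1, 6, 3] @ H3
  branch[0] choose=1:
    put(7) @ H2 ⇒ s:=7
    H0 returns (4, (6))
    H1 returns [(4, (6))]
    H2 returns ([(4, (6))], 7)
    H3 returns [([(4, (6))], 7)]
  branch[1] choose=6:
    put(42) @ H2 ⇒ s:=42
    H0 returns (4, (6))
    H1 returns [(4, (6))]
    H2 returns ([(4, (6))], 42)
    H3 returns [([(4, (6))], 42)]
  branch[2] choose=3:
    put(21) @ H2 ⇒ s:=21
    H0 returns (4, (6))
    H1 returns [(4, (6))]
    H2 returns ([(4, (6))], 21)
    H3 returns [([(4, (6))], 21)]
= [([(4, (6))], 7), ([(4, (6))], 42), ([(4, (6))], 21)]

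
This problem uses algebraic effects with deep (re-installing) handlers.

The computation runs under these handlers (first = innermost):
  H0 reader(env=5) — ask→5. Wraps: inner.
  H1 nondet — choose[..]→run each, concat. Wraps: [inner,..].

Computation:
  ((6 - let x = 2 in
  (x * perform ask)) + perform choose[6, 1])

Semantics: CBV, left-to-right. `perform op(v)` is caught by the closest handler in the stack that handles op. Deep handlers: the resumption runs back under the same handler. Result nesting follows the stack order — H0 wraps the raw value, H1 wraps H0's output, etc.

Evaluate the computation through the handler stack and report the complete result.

Answer: [2, -3]

Working:
ask @ H0 ⇒ 5
choose[6, 1] @ H1
  branch[0] choose=6:
    H0 returns 2
    H1 returns [2]
  branch[1] choose=1:
    H0 returns -3
    H1 returns [-3]
= [2, -3]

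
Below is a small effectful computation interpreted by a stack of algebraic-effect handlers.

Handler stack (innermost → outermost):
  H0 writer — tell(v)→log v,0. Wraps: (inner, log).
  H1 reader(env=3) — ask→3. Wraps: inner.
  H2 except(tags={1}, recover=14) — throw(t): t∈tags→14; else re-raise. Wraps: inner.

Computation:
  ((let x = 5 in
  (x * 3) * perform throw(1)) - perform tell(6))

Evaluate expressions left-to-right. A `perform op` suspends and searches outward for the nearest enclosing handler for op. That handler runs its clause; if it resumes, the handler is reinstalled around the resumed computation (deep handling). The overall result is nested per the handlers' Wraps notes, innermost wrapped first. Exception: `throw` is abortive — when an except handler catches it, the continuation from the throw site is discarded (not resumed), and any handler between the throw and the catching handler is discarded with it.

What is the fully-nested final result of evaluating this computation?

Working:
throw(1) @ H2 caught ⇒ 14
= 14

Answer: 14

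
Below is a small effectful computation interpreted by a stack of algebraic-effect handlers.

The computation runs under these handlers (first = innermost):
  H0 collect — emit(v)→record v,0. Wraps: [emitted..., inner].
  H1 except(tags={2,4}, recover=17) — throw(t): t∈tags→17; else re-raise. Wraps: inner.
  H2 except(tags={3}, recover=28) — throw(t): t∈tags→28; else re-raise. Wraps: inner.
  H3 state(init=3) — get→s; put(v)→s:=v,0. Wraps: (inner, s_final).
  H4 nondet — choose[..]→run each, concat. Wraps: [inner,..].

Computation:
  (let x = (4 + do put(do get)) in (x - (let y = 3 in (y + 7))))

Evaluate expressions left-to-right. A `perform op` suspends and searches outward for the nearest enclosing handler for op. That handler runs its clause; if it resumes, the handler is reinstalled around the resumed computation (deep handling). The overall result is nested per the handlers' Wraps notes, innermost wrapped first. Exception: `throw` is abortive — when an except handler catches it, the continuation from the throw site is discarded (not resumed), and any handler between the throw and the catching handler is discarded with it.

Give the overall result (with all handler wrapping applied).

Answer: [([-6], 3)]

Working:
get @ H3 ⇒ 3
put(3) @ H3 ⇒ s:=3
H0 returns [-6]
H1 returns [-6]
H2 returns [-6]
H3 returns ([-6], 3)
H4 returns [([-6], 3)]
= [([-6], 3)]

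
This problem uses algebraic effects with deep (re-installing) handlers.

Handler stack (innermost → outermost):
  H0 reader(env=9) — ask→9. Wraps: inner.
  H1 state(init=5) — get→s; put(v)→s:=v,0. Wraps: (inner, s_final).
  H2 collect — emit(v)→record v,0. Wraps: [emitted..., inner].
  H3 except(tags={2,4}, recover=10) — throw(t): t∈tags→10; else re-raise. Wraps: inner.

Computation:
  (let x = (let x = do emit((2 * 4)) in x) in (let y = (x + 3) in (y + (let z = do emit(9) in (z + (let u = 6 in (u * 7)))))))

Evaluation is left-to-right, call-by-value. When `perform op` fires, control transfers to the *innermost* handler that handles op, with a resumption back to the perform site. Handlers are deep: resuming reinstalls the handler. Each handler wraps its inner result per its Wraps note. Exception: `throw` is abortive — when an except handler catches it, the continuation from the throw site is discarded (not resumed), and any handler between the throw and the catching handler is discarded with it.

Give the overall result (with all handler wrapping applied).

Answer: [8, 9, (45, 5)]

Working:
emit(8) @ H2 ⇒ out+=8
emit(9) @ H2 ⇒ out+=9
H0 returns 45
H1 returns (45, 5)
H2 returns [8, 9, (45, 5)]
H3 returns [8, 9, (45, 5)]
= [8, 9, (45, 5)]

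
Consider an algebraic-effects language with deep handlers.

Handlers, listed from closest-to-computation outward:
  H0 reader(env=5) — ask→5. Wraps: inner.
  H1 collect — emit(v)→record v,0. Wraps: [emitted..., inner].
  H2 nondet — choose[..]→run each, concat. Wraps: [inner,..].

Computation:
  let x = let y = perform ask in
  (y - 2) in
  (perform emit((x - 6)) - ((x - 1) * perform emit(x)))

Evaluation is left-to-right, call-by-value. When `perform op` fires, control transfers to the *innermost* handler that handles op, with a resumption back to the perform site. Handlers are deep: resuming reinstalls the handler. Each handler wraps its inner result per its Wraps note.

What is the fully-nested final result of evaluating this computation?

Working:
ask @ H0 ⇒ 5
emit(-3) @ H1 ⇒ out+=-3
emit(3) @ H1 ⇒ out+=3
H0 returns 0
H1 returns [-3, 3, 0]
H2 returns [[-3, 3, 0]]
= [[-3, 3, 0]]

Answer: [[-3, 3, 0]]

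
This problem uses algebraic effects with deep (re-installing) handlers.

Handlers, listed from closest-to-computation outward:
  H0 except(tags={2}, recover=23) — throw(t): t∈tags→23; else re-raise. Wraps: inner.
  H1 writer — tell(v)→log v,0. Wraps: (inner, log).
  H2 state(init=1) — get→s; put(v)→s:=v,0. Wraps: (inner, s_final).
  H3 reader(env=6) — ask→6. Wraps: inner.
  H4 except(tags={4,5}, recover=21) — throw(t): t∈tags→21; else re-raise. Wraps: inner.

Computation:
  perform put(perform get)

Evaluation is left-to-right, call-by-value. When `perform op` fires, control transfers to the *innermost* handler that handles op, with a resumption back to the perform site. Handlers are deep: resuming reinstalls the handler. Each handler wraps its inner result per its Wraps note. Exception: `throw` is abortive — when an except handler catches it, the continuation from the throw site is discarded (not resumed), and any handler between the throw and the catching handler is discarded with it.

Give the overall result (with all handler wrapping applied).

Answer: ((0, ()), 1)

Step-by-step:
get @ H2 ⇒ 1
put(1) @ H2 ⇒ s:=1
H0 returns 0
H1 returns (0, ())
H2 returns ((0, ()), 1)
H3 returns ((0, ()), 1)
H4 returns ((0, ()), 1)
= ((0, ()), 1)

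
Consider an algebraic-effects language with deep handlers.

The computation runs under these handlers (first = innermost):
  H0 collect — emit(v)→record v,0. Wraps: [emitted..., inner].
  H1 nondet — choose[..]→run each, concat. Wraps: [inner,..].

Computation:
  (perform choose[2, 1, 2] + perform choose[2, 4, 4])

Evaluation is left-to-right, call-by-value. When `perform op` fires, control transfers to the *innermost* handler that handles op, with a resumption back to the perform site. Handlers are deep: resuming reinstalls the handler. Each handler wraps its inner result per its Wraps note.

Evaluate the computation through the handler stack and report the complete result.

Answer: [[4], [6], [6], [3], [5], [5], [4], [6], [6]]

Step-by-step:
choose[2, 1, 2] @ H1
  branch[0] choose=2:
    choose[2, 4, 4] @ H1
      branch[0] choose=2:
        H0 returns [4]
        H1 returns [[4]]
      branch[1] choose=4:
        H0 returns [6]
        H1 returns [[6]]
      branch[2] choose=4:
        H0 returns [6]
        H1 returns [[6]]
  branch[1] choose=1:
    choose[2, 4, 4] @ H1
      branch[0] choose=2:
        H0 returns [3]
        H1 returns [[3]]
      branch[1] choose=4:
        H0 returns [5]
        H1 returns [[5]]
      branch[2] choose=4:
        H0 returns [5]
        H1 returns [[5]]
  branch[2] choose=2:
    choose[2, 4, 4] @ H1
      branch[0] choose=2:
        H0 returns [4]
        H1 returns [[4]]
      branch[1] choose=4:
        H0 returns [6]
        H1 returns [[6]]
      branch[2] choose=4:
        H0 returns [6]
        H1 returns [[6]]
= [[4], [6], [6], [3], [5], [5], [4], [6], [6]]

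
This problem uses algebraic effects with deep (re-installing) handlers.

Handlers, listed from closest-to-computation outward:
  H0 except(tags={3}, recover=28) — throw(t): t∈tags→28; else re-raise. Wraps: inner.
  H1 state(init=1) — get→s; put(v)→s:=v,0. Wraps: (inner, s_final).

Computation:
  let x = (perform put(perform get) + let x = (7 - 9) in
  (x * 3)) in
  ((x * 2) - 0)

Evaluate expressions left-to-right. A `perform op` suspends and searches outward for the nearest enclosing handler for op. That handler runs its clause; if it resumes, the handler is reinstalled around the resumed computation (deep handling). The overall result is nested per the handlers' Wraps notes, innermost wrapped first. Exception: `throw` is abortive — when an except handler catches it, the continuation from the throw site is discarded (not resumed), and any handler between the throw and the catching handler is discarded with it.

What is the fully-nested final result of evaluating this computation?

Evaluation trace:
get @ H1 ⇒ 1
put(1) @ H1 ⇒ s:=1
H0 returns -12
H1 returns (-12, 1)
= (-12, 1)

Answer: (-12, 1)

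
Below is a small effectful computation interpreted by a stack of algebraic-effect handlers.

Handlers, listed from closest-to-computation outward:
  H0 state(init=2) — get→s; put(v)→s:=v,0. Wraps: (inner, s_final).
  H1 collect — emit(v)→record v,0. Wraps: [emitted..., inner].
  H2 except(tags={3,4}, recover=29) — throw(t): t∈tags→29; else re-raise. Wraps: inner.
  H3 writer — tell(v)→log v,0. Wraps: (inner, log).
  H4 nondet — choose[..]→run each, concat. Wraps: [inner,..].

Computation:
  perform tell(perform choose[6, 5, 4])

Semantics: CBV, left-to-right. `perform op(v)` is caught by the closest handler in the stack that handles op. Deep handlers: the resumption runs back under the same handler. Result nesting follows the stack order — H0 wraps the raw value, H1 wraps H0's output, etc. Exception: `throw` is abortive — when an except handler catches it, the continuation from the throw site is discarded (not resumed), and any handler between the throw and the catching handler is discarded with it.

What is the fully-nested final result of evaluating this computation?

Working:
choose[6, 5, 4] @ H4
  branch[0] choose=6:
    tell(6) @ H3 ⇒ log+=6
    H0 returns (0, 2)
    H1 returns [(0, 2)]
    H2 returns [(0, 2)]
    H3 returns ([(0, 2)], (6))
    H4 returns [([(0, 2)], (6))]
  branch[1] choose=5:
    tell(5) @ H3 ⇒ log+=5
    H0 returns (0, 2)
    H1 returns [(0, 2)]
    H2 returns [(0, 2)]
    H3 returns ([(0, 2)], (5))
    H4 returns [([(0, 2)], (5))]
  branch[2] choose=4:
    tell(4) @ H3 ⇒ log+=4
    H0 returns (0, 2)
    H1 returns [(0, 2)]
    H2 returns [(0, 2)]
    H3 returns ([(0, 2)], (4))
    H4 returns [([(0, 2)], (4))]
= [([(0, 2)], (6)), ([(0, 2)], (5)), ([(0, 2)], (4))]

Answer: [([(0, 2)], (6)), ([(0, 2)], (5)), ([(0, 2)], (4))]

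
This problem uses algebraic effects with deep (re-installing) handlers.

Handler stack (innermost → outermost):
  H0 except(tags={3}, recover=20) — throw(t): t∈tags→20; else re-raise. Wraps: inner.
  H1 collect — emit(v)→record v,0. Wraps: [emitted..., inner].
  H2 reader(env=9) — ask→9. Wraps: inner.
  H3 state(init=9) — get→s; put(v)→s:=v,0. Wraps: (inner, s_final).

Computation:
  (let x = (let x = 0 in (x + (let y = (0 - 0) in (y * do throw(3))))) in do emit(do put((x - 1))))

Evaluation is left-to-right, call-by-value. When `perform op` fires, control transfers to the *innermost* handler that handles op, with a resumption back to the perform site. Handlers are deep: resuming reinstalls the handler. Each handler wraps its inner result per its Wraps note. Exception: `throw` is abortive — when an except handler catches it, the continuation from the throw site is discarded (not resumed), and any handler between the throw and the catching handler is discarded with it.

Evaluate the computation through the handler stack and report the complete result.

Working:
throw(3) @ H0 caught ⇒ 20
H1 returns [20]
H2 returns [20]
H3 returns ([20], 9)
= ([20], 9)

Answer: ([20], 9)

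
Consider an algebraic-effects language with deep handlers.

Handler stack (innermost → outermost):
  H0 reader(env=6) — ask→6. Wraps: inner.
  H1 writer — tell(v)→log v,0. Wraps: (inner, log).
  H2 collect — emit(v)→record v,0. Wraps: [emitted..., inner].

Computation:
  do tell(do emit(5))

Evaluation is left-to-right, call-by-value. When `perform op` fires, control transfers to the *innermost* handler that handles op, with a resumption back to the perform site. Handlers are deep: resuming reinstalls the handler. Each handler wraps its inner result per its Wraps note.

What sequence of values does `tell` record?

Step-by-step:
emit(5) @ H2 ⇒ out+=5
tell(0) @ H1 ⇒ log+=0
H0 returns 0
H1 returns (0, (0))
H2 returns [5, (0, (0))]
= [5, (0, (0))]

Answer: (0)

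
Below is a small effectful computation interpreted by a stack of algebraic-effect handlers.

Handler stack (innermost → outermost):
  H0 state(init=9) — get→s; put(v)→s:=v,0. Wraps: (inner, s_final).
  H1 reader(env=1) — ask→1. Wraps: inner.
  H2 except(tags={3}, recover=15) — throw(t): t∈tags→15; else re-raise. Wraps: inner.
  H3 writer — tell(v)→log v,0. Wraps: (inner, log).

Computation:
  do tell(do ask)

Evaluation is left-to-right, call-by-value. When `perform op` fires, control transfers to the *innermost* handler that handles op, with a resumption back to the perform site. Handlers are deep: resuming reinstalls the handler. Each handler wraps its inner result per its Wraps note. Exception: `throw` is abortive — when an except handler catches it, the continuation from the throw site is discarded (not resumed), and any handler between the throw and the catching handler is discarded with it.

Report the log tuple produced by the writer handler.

Answer: (1)

Step-by-step:
ask @ H1 ⇒ 1
tell(1) @ H3 ⇒ log+=1
H0 returns (0, 9)
H1 returns (0, 9)
H2 returns (0, 9)
H3 returns ((0, 9), (1))
= ((0, 9), (1))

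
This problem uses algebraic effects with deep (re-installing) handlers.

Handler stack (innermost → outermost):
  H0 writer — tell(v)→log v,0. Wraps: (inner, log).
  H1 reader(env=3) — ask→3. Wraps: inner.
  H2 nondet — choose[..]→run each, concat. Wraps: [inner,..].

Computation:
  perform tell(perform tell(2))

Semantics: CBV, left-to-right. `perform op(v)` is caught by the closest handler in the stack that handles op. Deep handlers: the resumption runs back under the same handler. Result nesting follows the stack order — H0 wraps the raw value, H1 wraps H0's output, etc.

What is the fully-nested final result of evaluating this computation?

Step-by-step:
tell(2) @ H0 ⇒ log+=2
tell(0) @ H0 ⇒ log+=0
H0 returns (0, (2, 0))
H1 returns (0, (2, 0))
H2 returns [(0, (2, 0))]
= [(0, (2, 0))]

Answer: [(0, (2, 0))]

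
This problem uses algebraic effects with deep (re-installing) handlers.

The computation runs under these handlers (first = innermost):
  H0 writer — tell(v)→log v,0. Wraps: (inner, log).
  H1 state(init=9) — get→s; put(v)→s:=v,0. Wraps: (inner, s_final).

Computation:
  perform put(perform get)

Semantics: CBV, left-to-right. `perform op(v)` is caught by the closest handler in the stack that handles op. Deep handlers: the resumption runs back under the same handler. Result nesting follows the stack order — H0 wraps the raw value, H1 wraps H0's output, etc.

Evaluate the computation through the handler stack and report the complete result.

Evaluation trace:
get @ H1 ⇒ 9
put(9) @ H1 ⇒ s:=9
H0 returns (0, ())
H1 returns ((0, ()), 9)
= ((0, ()), 9)

Answer: ((0, ()), 9)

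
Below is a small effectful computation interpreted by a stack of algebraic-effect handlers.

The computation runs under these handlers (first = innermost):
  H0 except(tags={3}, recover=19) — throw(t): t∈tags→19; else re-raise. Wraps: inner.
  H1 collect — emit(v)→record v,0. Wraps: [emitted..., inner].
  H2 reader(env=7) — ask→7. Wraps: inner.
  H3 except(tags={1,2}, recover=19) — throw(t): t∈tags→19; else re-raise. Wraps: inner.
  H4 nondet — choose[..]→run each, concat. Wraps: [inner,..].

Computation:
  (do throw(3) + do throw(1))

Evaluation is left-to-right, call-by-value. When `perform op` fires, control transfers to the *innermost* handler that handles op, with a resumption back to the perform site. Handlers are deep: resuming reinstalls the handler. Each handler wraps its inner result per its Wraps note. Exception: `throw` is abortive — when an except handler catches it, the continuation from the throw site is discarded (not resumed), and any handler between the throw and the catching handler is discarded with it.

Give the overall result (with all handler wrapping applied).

Answer: [[19]]

Working:
throw(3) @ H0 caught ⇒ 19
H1 returns [19]
H2 returns [19]
H3 returns [19]
H4 returns [[19]]
= [[19]]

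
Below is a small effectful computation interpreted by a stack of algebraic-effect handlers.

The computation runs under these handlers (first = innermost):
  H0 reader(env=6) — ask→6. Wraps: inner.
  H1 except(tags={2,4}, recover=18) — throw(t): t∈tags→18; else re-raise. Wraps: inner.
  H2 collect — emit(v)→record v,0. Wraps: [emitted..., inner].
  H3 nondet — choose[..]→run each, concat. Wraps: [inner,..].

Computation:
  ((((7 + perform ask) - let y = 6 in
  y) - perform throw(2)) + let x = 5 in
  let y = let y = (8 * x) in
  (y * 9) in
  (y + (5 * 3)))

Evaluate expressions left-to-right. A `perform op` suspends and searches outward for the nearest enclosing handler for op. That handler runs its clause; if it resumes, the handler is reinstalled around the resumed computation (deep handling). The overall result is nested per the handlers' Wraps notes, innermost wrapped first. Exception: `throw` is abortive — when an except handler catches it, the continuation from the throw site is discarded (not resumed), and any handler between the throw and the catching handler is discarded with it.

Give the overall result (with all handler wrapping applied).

Answer: [[18]]

Working:
ask @ H0 ⇒ 6
throw(2) @ H1 caught ⇒ 18
H2 returns [18]
H3 returns [[18]]
= [[18]]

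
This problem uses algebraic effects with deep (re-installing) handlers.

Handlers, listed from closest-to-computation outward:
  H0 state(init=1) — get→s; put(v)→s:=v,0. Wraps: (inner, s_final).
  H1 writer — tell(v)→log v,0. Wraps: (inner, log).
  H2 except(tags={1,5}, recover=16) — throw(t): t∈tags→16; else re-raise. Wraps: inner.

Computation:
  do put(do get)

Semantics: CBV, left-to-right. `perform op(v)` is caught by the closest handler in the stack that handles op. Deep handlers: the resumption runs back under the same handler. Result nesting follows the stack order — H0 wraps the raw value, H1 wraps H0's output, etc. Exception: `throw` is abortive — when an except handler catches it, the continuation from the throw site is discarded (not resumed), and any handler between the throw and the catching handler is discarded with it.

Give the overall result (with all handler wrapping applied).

Answer: ((0, 1), ())

Step-by-step:
get @ H0 ⇒ 1
put(1) @ H0 ⇒ s:=1
H0 returns (0, 1)
H1 returns ((0, 1), ())
H2 returns ((0, 1), ())
= ((0, 1), ())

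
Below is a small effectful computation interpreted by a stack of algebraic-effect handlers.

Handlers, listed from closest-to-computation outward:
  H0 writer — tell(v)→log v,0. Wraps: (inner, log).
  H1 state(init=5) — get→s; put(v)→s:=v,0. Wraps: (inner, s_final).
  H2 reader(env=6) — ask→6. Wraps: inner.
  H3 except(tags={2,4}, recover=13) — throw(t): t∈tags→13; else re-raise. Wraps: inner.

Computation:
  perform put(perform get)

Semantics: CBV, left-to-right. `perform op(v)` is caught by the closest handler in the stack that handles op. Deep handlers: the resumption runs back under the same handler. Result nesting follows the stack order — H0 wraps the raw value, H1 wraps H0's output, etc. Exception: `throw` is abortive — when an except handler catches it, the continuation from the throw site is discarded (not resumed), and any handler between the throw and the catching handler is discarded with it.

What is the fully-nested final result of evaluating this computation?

Answer: ((0, ()), 5)

Working:
get @ H1 ⇒ 5
put(5) @ H1 ⇒ s:=5
H0 returns (0, ())
H1 returns ((0, ()), 5)
H2 returns ((0, ()), 5)
H3 returns ((0, ()), 5)
= ((0, ()), 5)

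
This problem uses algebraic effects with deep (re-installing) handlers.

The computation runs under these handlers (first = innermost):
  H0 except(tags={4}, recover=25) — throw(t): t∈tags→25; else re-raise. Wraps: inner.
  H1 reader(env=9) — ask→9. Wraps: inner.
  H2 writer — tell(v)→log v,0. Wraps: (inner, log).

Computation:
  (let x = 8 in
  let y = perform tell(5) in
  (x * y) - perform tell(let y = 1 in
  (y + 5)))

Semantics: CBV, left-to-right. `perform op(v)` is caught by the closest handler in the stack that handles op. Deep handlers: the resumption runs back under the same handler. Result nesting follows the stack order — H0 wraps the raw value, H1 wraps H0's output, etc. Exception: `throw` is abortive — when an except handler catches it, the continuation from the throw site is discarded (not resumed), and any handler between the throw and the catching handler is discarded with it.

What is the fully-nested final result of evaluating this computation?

Answer: (0, (5, 6))

Step-by-step:
tell(5) @ H2 ⇒ log+=5
tell(6) @ H2 ⇒ log+=6
H0 returns 0
H1 returns 0
H2 returns (0, (5, 6))
= (0, (5, 6))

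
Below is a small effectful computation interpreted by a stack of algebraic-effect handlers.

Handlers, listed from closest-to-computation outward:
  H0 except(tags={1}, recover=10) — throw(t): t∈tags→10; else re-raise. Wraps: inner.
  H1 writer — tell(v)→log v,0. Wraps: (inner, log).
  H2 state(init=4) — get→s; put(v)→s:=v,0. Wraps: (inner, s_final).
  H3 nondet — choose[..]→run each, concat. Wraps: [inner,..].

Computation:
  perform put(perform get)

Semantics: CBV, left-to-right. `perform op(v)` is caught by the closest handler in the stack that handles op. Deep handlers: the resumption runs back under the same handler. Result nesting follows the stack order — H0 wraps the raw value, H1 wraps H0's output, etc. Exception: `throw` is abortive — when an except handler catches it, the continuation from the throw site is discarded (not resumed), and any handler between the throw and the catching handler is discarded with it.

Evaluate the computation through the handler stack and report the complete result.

Step-by-step:
get @ H2 ⇒ 4
put(4) @ H2 ⇒ s:=4
H0 returns 0
H1 returns (0, ())
H2 returns ((0, ()), 4)
H3 returns [((0, ()), 4)]
= [((0, ()), 4)]

Answer: [((0, ()), 4)]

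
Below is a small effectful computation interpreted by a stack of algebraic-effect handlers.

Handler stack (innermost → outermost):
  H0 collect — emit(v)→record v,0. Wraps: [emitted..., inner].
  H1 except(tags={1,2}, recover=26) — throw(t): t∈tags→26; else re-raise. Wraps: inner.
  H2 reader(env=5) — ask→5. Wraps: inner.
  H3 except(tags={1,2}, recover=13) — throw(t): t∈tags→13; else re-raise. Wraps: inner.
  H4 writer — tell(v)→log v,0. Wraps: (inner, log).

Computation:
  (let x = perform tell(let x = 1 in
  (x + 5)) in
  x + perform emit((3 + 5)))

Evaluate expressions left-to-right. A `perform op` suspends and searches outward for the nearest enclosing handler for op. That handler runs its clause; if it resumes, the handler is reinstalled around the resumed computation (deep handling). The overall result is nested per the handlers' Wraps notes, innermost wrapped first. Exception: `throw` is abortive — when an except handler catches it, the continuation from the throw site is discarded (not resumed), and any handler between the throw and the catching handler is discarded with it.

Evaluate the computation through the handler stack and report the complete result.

Answer: ([8, 0], (6))

Evaluation trace:
tell(6) @ H4 ⇒ log+=6
emit(8) @ H0 ⇒ out+=8
H0 returns [8, 0]
H1 returns [8, 0]
H2 returns [8, 0]
H3 returns [8, 0]
H4 returns ([8, 0], (6))
= ([8, 0], (6))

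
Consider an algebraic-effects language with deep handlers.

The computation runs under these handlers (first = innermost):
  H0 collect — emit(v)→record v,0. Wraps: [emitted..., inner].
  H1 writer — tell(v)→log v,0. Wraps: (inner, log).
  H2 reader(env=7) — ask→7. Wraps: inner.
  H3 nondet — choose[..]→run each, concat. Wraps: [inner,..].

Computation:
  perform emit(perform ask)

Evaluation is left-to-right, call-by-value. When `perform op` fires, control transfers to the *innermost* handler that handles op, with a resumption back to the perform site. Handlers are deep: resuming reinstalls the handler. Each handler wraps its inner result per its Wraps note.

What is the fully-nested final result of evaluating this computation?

Answer: [([7, 0], ())]

Evaluation trace:
ask @ H2 ⇒ 7
emit(7) @ H0 ⇒ out+=7
H0 returns [7, 0]
H1 returns ([7, 0], ())
H2 returns ([7, 0], ())
H3 returns [([7, 0], ())]
= [([7, 0], ())]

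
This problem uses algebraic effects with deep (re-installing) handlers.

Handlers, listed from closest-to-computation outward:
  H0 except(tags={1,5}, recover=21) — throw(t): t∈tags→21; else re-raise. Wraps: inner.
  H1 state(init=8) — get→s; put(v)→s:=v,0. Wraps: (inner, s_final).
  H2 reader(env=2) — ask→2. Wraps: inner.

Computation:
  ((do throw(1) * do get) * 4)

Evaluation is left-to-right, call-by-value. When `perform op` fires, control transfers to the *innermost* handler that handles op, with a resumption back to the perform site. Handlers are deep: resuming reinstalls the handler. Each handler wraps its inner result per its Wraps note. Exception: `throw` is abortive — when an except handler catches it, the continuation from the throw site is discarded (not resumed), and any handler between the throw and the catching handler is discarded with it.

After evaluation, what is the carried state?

Answer: 8

Working:
throw(1) @ H0 caught ⇒ 21
H1 returns (21, 8)
H2 returns (21, 8)
= (21, 8)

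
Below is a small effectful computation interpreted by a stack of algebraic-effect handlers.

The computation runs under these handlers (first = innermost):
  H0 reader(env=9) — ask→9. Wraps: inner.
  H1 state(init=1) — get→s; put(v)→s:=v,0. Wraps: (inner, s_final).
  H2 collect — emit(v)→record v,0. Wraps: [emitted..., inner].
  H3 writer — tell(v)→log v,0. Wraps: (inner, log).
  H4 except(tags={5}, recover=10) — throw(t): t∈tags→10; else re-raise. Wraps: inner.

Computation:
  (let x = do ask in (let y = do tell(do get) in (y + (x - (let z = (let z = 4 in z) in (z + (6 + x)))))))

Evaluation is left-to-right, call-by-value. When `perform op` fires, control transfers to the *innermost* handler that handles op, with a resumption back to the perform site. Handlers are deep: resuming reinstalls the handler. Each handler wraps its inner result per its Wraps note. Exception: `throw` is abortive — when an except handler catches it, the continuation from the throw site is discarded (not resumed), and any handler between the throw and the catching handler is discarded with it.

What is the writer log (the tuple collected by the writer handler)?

Evaluation trace:
ask @ H0 ⇒ 9
get @ H1 ⇒ 1
tell(1) @ H3 ⇒ log+=1
H0 returns -10
H1 returns (-10, 1)
H2 returns [(-10, 1)]
H3 returns ([(-10, 1)], (1))
H4 returns ([(-10, 1)], (1))
= ([(-10, 1)], (1))

Answer: (1)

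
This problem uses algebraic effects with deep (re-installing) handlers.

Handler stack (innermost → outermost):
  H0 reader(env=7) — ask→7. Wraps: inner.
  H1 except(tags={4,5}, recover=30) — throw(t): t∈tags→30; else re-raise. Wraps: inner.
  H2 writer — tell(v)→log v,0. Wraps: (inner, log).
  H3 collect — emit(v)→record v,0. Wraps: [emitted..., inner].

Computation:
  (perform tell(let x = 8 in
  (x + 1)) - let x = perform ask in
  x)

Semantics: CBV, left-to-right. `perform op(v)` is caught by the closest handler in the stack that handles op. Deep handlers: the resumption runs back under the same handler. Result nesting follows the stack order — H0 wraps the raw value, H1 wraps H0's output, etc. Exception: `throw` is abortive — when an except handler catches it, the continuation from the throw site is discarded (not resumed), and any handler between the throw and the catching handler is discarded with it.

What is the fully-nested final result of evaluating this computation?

Answer: [(-7, (9))]

Evaluation trace:
tell(9) @ H2 ⇒ log+=9
ask @ H0 ⇒ 7
H0 returns -7
H1 returns -7
H2 returns (-7, (9))
H3 returns [(-7, (9))]
= [(-7, (9))]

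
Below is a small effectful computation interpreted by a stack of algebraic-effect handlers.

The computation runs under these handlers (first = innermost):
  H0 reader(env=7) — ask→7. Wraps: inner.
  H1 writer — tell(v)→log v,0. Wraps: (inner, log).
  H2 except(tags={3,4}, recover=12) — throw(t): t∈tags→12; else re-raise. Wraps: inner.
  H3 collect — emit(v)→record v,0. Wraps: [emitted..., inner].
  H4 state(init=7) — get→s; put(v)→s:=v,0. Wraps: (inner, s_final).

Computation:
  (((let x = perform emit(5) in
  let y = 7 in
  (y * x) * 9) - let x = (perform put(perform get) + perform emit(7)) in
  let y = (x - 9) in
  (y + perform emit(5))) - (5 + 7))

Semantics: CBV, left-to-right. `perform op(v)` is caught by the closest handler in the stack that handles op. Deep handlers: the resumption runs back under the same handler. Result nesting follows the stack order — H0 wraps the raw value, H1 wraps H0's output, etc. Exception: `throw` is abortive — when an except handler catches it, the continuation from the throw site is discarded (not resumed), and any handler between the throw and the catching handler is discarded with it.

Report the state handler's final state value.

Answer: 7

Step-by-step:
emit(5) @ H3 ⇒ out+=5
get @ H4 ⇒ 7
put(7) @ H4 ⇒ s:=7
emit(7) @ H3 ⇒ out+=7
emit(5) @ H3 ⇒ out+=5
H0 returns -3
H1 returns (-3, ())
H2 returns (-3, ())
H3 returns [5, 7, 5, (-3, ())]
H4 returns ([5, 7, 5, (-3, ())], 7)
= ([5, 7, 5, (-3, ())], 7)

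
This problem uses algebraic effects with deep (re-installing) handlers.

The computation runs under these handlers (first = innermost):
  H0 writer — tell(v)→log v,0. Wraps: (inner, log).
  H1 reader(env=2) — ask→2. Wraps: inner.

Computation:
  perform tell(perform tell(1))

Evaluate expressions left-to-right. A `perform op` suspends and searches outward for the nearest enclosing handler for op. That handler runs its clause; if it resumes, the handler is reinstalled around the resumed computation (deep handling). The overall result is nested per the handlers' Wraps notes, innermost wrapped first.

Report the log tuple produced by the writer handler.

Evaluation trace:
tell(1) @ H0 ⇒ log+=1
tell(0) @ H0 ⇒ log+=0
H0 returns (0, (1, 0))
H1 returns (0, (1, 0))
= (0, (1, 0))

Answer: (1, 0)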